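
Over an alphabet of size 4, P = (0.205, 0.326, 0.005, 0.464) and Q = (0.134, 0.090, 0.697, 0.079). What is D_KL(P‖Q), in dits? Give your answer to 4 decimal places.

0.5661 dits

D(P‖Q) = Σ p·log₁₀(p/q).
  0.205·log₁₀(0.205/0.134) = 0.03785
  0.326·log₁₀(0.326/0.090) = 0.18223
  0.005·log₁₀(0.005/0.697) = -0.01072
  0.464·log₁₀(0.464/0.079) = 0.35677
D(P‖Q) = 0.5661 dits.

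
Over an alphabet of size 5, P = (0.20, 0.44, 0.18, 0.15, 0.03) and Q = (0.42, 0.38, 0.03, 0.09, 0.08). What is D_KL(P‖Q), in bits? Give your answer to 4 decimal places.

0.4124 bits

D(P‖Q) = Σ p·log₂(p/q).
  0.20·log₂(0.20/0.42) = -0.21408
  0.44·log₂(0.44/0.38) = 0.09306
  0.18·log₂(0.18/0.03) = 0.46529
  0.15·log₂(0.15/0.09) = 0.11054
  0.03·log₂(0.03/0.08) = -0.04245
D(P‖Q) = 0.4124 bits.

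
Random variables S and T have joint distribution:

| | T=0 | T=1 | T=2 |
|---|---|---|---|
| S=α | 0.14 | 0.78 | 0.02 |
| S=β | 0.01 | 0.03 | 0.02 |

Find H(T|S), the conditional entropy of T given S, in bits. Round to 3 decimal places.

0.793 bits

Marginals: p(S) = (0.9400, 0.0600), p(T) = (0.1500, 0.8100, 0.0400).
H(T|S) = Σ p(S) · H(T|S=·).
  S=α: p=0.9400, H(T|S=α) = 0.7507
  S=β: p=0.0600, H(T|S=β) = 1.4591
Weighted sum = 0.793 bits.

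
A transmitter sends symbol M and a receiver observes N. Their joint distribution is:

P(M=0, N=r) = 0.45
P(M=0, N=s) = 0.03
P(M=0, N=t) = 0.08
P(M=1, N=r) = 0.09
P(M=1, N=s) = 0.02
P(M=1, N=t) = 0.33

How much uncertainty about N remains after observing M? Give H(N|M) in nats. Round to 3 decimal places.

0.641 nats

Chain rule: H(N|M) = H(M,N) − H(M).
Marginals: p(M) = (0.5600, 0.4400), p(N) = (0.5400, 0.0500, 0.4100).
H(M,N) = 1.3274 nats; H(M) = 0.6859 nats.
H(N|M) = 1.3274 − 0.6859 = 0.641 nats.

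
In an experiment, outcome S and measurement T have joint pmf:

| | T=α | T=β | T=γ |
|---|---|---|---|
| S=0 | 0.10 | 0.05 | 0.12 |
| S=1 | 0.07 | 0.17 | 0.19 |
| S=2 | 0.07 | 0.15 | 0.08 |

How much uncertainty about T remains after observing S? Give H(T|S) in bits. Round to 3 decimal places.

Chain rule: H(T|S) = H(S,T) − H(S).
Marginals: p(S) = (0.2700, 0.4300, 0.3000), p(T) = (0.2400, 0.3700, 0.3900).
H(S,T) = 3.0443 bits; H(S) = 1.5547 bits.
H(T|S) = 3.0443 − 1.5547 = 1.490 bits.

1.490 bits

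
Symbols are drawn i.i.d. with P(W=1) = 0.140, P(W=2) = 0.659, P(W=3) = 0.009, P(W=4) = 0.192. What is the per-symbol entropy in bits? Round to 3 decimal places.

1.312 bits

H(W) = −Σ p·log₂ p.
  −(0.140)·log₂(0.140) = 0.3971
  −(0.659)·log₂(0.659) = 0.3965
  −(0.009)·log₂(0.009) = 0.0612
  −(0.192)·log₂(0.192) = 0.4571
Sum: 0.3971 + 0.3965 + 0.0612 + 0.4571 = 1.312 bits.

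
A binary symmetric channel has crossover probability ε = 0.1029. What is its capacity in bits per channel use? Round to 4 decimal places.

Binary symmetric channel: C = 1 − h₂(ε) where h₂ is the binary entropy function.
h₂(0.1029) = −0.1029·log₂0.1029 − 0.8971·log₂0.8971 = 0.4781.
C = 1 − 0.4781 = 0.5219 bits per channel use.

0.5219 bits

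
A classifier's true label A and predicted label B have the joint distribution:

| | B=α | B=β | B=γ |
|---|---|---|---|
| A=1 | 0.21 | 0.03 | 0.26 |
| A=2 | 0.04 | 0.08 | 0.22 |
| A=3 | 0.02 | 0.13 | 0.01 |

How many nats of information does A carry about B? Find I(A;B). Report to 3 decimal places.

Marginals: p(A) = (0.5000, 0.3400, 0.1600), p(B) = (0.2700, 0.2400, 0.4900).
I(A;B) = Σ p(x,y)·ln[p(x,y)/(p(x)p(y))].
  (1,α): 0.21·ln(1.5556) = 0.0928
  (1,β): 0.03·ln(0.2500) = -0.0416
  (1,γ): 0.26·ln(1.0612) = 0.0155
  (2,α): 0.04·ln(0.4357) = -0.0332
  (2,β): 0.08·ln(0.9804) = -0.0016
  (2,γ): 0.22·ln(1.3205) = 0.0612
  (3,α): 0.02·ln(0.4630) = -0.0154
  (3,β): 0.13·ln(3.3854) = 0.1585
  (3,γ): 0.01·ln(0.1276) = -0.0206
Sum = 0.216 nats.

0.216 nats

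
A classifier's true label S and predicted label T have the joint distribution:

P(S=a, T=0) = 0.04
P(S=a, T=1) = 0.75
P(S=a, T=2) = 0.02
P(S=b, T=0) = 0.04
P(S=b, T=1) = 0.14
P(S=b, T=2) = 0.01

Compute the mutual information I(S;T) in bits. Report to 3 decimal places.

Marginals: p(S) = (0.8100, 0.1900), p(T) = (0.0800, 0.8900, 0.0300).
I(S;T) = H(S) + H(T) − H(S,T).
H(S) = 0.7015, H(T) = 0.5929, H(S,T) = 1.2592.
I(S;T) = 0.7015 + 0.5929 − 1.2592 = 0.035 bits.

0.035 bits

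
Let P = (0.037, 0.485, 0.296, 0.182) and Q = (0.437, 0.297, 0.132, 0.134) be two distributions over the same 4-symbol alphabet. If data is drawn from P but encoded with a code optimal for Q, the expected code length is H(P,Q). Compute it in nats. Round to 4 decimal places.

H(P,Q) = −Σ p·ln q.
  −0.037·ln(0.437) = 0.03063
  −0.485·ln(0.297) = 0.58880
  −0.296·ln(0.132) = 0.59939
  −0.182·ln(0.134) = 0.36580
H(P,Q) = 1.5846 nats.

1.5846 nats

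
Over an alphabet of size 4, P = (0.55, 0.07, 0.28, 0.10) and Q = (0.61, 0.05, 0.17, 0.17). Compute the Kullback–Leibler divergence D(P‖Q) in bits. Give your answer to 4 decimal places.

D(P‖Q) = Σ p·log₂(p/q).
  0.55·log₂(0.55/0.61) = -0.08216
  0.07·log₂(0.07/0.05) = 0.03398
  0.28·log₂(0.28/0.17) = 0.20157
  0.10·log₂(0.10/0.17) = -0.07655
D(P‖Q) = 0.0768 bits.

0.0768 bits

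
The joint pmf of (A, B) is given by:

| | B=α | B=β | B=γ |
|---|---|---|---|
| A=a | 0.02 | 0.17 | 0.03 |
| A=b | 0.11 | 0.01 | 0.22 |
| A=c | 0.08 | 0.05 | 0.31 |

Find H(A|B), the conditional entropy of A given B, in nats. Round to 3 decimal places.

Marginals: p(A) = (0.2200, 0.3400, 0.4400), p(B) = (0.2100, 0.2300, 0.5600).
H(A|B) = Σ p(B) · H(A|B=·).
  B=α: p=0.2100, H(A|B=α) = 0.9303
  B=β: p=0.2300, H(A|B=β) = 0.6915
  B=γ: p=0.5600, H(A|B=γ) = 0.8512
Weighted sum = 0.831 nats.

0.831 nats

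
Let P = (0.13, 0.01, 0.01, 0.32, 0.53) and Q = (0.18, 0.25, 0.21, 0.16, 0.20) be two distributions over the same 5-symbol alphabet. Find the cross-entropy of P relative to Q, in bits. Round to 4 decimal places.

2.4408 bits

H(P,Q) = −Σ p·log₂ q.
  −0.13·log₂(0.18) = 0.32161
  −0.01·log₂(0.25) = 0.02000
  −0.01·log₂(0.21) = 0.02252
  −0.32·log₂(0.16) = 0.84603
  −0.53·log₂(0.20) = 1.23062
H(P,Q) = 2.4408 bits.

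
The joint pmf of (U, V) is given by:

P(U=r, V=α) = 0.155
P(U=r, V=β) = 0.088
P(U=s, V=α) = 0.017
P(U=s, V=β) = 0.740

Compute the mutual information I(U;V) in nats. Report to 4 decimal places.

0.2186 nats

Marginals: p(U) = (0.2430, 0.7570), p(V) = (0.1720, 0.8280).
I(U;V) = H(U) + H(V) − H(U,V).
H(U) = 0.5545, H(V) = 0.4590, H(U,V) = 0.7949.
I(U;V) = 0.5545 + 0.4590 − 0.7949 = 0.2186 nats.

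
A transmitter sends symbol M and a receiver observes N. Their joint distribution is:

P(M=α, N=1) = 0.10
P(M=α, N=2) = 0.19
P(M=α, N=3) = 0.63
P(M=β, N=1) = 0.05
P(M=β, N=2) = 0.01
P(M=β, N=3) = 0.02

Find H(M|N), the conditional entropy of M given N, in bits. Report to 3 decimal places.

0.324 bits

Chain rule: H(M|N) = H(M,N) − H(N).
Marginals: p(M) = (0.9200, 0.0800), p(N) = (0.1500, 0.2000, 0.6500).
H(M,N) = 1.6028 bits; H(N) = 1.2789 bits.
H(M|N) = 1.6028 − 1.2789 = 0.324 bits.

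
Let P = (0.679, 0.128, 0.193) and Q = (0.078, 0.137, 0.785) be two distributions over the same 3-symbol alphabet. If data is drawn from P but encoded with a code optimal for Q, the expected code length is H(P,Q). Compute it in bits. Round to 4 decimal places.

H(P,Q) = −Σ p·log₂ q.
  −0.679·log₂(0.078) = 2.49898
  −0.128·log₂(0.137) = 0.36707
  −0.193·log₂(0.785) = 0.06740
H(P,Q) = 2.9335 bits.

2.9335 bits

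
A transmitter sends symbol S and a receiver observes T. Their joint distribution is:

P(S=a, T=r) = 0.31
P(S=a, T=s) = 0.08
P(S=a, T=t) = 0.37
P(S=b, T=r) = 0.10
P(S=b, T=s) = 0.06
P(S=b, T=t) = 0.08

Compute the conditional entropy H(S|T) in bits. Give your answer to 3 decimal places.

Chain rule: H(S|T) = H(S,T) − H(T).
Marginals: p(S) = (0.7600, 0.2400), p(T) = (0.4100, 0.1400, 0.4500).
H(S,T) = 2.2133 bits; H(T) = 1.4429 bits.
H(S|T) = 2.2133 − 1.4429 = 0.770 bits.

0.770 bits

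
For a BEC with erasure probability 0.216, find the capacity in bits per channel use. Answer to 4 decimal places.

0.7840 bits

Binary erasure channel: capacity C = 1 − ε.
C = 1 − 0.216 = 0.7840 bits per channel use.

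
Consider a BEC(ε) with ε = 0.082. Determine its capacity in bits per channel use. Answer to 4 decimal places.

0.9180 bits

Binary erasure channel: capacity C = 1 − ε.
C = 1 − 0.082 = 0.9180 bits per channel use.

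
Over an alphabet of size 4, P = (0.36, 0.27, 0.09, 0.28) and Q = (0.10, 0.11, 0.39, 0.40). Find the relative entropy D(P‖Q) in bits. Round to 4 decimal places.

0.6806 bits

D(P‖Q) = Σ p·log₂(p/q).
  0.36·log₂(0.36/0.10) = 0.66528
  0.27·log₂(0.27/0.11) = 0.34977
  0.09·log₂(0.09/0.39) = -0.19039
  0.28·log₂(0.28/0.40) = -0.14408
D(P‖Q) = 0.6806 bits.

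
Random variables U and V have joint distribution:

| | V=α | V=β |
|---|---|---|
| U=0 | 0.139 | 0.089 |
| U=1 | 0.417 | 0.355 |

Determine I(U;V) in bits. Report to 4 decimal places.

Marginals: p(U) = (0.2280, 0.7720), p(V) = (0.5560, 0.4440).
I(U;V) = Σ p(x,y)·log₂[p(x,y)/(p(x)p(y))].
  (0,α): 0.139·log₂(1.0965) = 0.01847
  (0,β): 0.089·log₂(0.8792) = -0.01654
  (1,α): 0.417·log₂(0.9715) = -0.01739
  (1,β): 0.355·log₂(1.0357) = 0.01796
Sum = 0.0025 bits.

0.0025 bits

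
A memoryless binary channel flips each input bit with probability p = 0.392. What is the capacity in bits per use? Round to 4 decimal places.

Binary symmetric channel: C = 1 − h₂(ε) where h₂ is the binary entropy function.
h₂(0.392) = −0.392·log₂0.392 − 0.608·log₂0.608 = 0.9661.
C = 1 − 0.9661 = 0.0339 bits per channel use.

0.0339 bits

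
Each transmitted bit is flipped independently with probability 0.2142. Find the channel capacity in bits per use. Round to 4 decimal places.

Binary symmetric channel: C = 1 − h₂(ε) where h₂ is the binary entropy function.
h₂(0.2142) = −0.2142·log₂0.2142 − 0.7858·log₂0.7858 = 0.7494.
C = 1 − 0.7494 = 0.2506 bits per channel use.

0.2506 bits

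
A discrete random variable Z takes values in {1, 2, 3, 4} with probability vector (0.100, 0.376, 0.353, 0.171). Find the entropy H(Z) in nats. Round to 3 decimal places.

H(Z) = −Σ p·ln p.
  −(0.100)·ln(0.100) = 0.2303
  −(0.376)·ln(0.376) = 0.3678
  −(0.353)·ln(0.353) = 0.3676
  −(0.171)·ln(0.171) = 0.3020
Sum: 0.2303 + 0.3678 + 0.3676 + 0.3020 = 1.268 nats.

1.268 nats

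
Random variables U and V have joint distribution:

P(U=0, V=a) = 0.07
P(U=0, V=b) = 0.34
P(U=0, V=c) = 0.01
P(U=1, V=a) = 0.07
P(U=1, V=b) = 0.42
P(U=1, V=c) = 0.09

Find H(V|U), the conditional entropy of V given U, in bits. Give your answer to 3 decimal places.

Marginals: p(U) = (0.4200, 0.5800), p(V) = (0.1400, 0.7600, 0.1000).
H(V|U) = Σ p(U) · H(V|U=·).
  U=0: p=0.4200, H(V|U=0) = 0.8060
  U=1: p=0.5800, H(V|U=1) = 1.1225
Weighted sum = 0.990 bits.

0.990 bits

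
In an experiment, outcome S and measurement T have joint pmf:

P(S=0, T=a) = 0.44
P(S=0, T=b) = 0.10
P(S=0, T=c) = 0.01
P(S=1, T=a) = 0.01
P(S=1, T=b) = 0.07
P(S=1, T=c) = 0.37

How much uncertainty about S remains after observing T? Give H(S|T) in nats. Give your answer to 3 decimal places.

0.209 nats

Chain rule: H(S|T) = H(S,T) − H(T).
Marginals: p(S) = (0.5500, 0.4500), p(T) = (0.4500, 0.1700, 0.3800).
H(S,T) = 1.2376 nats; H(T) = 1.0282 nats.
H(S|T) = 1.2376 − 1.0282 = 0.209 nats.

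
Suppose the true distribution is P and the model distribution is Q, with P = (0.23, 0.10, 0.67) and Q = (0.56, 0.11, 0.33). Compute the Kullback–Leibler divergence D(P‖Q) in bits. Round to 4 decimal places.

0.3755 bits

D(P‖Q) = Σ p·log₂(p/q).
  0.23·log₂(0.23/0.56) = -0.29527
  0.10·log₂(0.10/0.11) = -0.01375
  0.67·log₂(0.67/0.33) = 0.68454
D(P‖Q) = 0.3755 bits.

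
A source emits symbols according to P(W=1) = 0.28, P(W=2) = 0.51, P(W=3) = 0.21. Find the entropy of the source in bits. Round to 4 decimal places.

H(W) = −Σ p·log₂ p.
  −(0.28)·log₂(0.28) = 0.51422
  −(0.51)·log₂(0.51) = 0.49543
  −(0.21)·log₂(0.21) = 0.47282
Sum: 0.51422 + 0.49543 + 0.47282 = 1.4825 bits.

1.4825 bits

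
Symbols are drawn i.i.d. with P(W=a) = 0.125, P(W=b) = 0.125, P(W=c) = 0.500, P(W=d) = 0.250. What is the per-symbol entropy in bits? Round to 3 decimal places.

H(W) = −Σ p·log₂ p.
  −(0.125)·log₂(0.125) = 0.3750
  −(0.125)·log₂(0.125) = 0.3750
  −(0.500)·log₂(0.500) = 0.5000
  −(0.250)·log₂(0.250) = 0.5000
Sum: 0.3750 + 0.3750 + 0.5000 + 0.5000 = 1.750 bits.

1.750 bits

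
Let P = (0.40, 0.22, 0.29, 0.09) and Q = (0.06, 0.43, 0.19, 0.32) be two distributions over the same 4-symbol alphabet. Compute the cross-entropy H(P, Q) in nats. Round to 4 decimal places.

H(P,Q) = −Σ p·ln q.
  −0.40·ln(0.06) = 1.12536
  −0.22·ln(0.43) = 0.18567
  −0.29·ln(0.19) = 0.48161
  −0.09·ln(0.32) = 0.10255
H(P,Q) = 1.8952 nats.

1.8952 nats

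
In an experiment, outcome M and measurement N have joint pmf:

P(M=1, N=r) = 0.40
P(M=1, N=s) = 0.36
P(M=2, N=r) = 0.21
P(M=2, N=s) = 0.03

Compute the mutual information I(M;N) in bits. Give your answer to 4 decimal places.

0.0759 bits

Marginals: p(M) = (0.7600, 0.2400), p(N) = (0.6100, 0.3900).
I(M;N) = Σ p(x,y)·log₂[p(x,y)/(p(x)p(y))].
  (1,r): 0.40·log₂(0.8628) = -0.08515
  (1,s): 0.36·log₂(1.2146) = 0.10096
  (2,r): 0.21·log₂(1.4344) = 0.10930
  (2,s): 0.03·log₂(0.3205) = -0.04925
Sum = 0.0759 bits.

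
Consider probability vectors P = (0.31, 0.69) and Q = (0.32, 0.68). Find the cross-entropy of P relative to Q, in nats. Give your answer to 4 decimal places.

H(P,Q) = −Σ p·ln q.
  −0.31·ln(0.32) = 0.35322
  −0.69·ln(0.68) = 0.26611
H(P,Q) = 0.6193 nats.

0.6193 nats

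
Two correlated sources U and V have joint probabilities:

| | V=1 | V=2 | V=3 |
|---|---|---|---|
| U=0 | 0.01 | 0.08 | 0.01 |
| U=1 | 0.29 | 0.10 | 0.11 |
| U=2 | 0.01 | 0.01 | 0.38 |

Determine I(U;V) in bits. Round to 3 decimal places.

Marginals: p(U) = (0.1000, 0.5000, 0.4000), p(V) = (0.3100, 0.1900, 0.5000).
I(U;V) = H(U) + H(V) − H(U,V).
H(U) = 1.3610, H(V) = 1.4790, H(U,V) = 2.2881.
I(U;V) = 1.3610 + 1.4790 − 2.2881 = 0.552 bits.

0.552 bits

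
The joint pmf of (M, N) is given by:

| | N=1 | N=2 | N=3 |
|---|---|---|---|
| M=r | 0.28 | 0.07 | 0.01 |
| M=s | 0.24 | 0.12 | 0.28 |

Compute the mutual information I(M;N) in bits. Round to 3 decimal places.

Marginals: p(M) = (0.3600, 0.6400), p(N) = (0.5200, 0.1900, 0.2900).
I(M;N) = H(M) + H(N) − H(M,N).
H(M) = 0.9427, H(N) = 1.4637, H(M,N) = 2.2246.
I(M;N) = 0.9427 + 1.4637 − 2.2246 = 0.182 bits.

0.182 bits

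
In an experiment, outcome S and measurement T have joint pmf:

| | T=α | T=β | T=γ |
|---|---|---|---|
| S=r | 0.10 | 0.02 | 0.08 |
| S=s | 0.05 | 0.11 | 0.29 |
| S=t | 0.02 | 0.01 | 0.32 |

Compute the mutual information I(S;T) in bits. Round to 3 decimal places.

Marginals: p(S) = (0.2000, 0.4500, 0.3500), p(T) = (0.1700, 0.1400, 0.6900).
I(S;T) = H(S) + H(T) − H(S,T).
H(S) = 1.5129, H(T) = 1.2011, H(S,T) = 2.5262.
I(S;T) = 1.5129 + 1.2011 − 2.5262 = 0.188 bits.

0.188 bits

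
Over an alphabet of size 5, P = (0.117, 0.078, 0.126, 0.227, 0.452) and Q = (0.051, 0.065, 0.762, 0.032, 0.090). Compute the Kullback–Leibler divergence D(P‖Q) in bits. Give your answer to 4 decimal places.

D(P‖Q) = Σ p·log₂(p/q).
  0.117·log₂(0.117/0.051) = 0.14016
  0.078·log₂(0.078/0.065) = 0.02052
  0.126·log₂(0.126/0.762) = -0.32714
  0.227·log₂(0.227/0.032) = 0.64163
  0.452·log₂(0.452/0.090) = 1.05240
D(P‖Q) = 1.5276 bits.

1.5276 bits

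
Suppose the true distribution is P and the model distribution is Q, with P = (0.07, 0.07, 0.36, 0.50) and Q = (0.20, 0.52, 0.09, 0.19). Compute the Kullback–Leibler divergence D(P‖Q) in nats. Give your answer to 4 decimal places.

0.7690 nats

D(P‖Q) = Σ p·ln(p/q).
  0.07·ln(0.07/0.20) = -0.07349
  0.07·ln(0.07/0.52) = -0.14037
  0.36·ln(0.36/0.09) = 0.49907
  0.50·ln(0.50/0.19) = 0.48379
D(P‖Q) = 0.7690 nats.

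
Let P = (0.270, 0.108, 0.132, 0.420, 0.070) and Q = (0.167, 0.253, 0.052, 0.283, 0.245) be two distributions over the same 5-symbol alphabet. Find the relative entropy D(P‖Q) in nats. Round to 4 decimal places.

0.2389 nats

D(P‖Q) = Σ p·ln(p/q).
  0.270·ln(0.270/0.167) = 0.12972
  0.108·ln(0.108/0.253) = -0.09194
  0.132·ln(0.132/0.052) = 0.12297
  0.420·ln(0.420/0.283) = 0.16582
  0.070·ln(0.070/0.245) = -0.08769
D(P‖Q) = 0.2389 nats.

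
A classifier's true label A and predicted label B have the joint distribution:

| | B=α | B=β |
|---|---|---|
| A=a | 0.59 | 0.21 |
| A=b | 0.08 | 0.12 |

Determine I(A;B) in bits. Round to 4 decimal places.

0.0563 bits

Marginals: p(A) = (0.8000, 0.2000), p(B) = (0.6700, 0.3300).
I(A;B) = H(A) + H(B) − H(A,B).
H(A) = 0.7219, H(B) = 0.9149, H(A,B) = 1.5805.
I(A;B) = 0.7219 + 0.9149 − 1.5805 = 0.0563 bits.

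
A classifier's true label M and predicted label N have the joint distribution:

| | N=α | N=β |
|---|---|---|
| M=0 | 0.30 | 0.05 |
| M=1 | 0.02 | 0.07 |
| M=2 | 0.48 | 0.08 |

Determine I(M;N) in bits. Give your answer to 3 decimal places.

0.115 bits

Marginals: p(M) = (0.3500, 0.0900, 0.5600), p(N) = (0.8000, 0.2000).
I(M;N) = Σ p(x,y)·log₂[p(x,y)/(p(x)p(y))].
  (0,α): 0.30·log₂(1.0714) = 0.0299
  (0,β): 0.05·log₂(0.7143) = -0.0243
  (1,α): 0.02·log₂(0.2778) = -0.0370
  (1,β): 0.07·log₂(3.8889) = 0.1372
  (2,α): 0.48·log₂(1.0714) = 0.0478
  (2,β): 0.08·log₂(0.7143) = -0.0388
Sum = 0.115 bits.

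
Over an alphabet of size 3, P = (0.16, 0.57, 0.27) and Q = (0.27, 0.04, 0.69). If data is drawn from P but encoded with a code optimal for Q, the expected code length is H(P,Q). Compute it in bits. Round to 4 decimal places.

H(P,Q) = −Σ p·log₂ q.
  −0.16·log₂(0.27) = 0.30223
  −0.57·log₂(0.04) = 2.64700
  −0.27·log₂(0.69) = 0.14454
H(P,Q) = 3.0938 bits.

3.0938 bits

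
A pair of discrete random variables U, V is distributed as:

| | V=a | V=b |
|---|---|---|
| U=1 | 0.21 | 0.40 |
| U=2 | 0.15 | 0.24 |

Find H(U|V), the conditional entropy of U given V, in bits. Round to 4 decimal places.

0.9636 bits

Chain rule: H(U|V) = H(U,V) − H(V).
Marginals: p(U) = (0.6100, 0.3900), p(V) = (0.3600, 0.6400).
H(U,V) = 1.9063 bits; H(V) = 0.9427 bits.
H(U|V) = 1.9063 − 0.9427 = 0.9636 bits.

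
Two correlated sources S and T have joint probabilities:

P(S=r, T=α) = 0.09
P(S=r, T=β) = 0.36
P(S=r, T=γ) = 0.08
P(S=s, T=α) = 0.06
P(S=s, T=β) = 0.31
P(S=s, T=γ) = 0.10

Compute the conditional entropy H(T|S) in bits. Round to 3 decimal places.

1.237 bits

Marginals: p(S) = (0.5300, 0.4700), p(T) = (0.1500, 0.6700, 0.1800).
H(T|S) = Σ p(S) · H(T|S=·).
  S=r: p=0.5300, H(T|S=r) = 1.2252
  S=s: p=0.4700, H(T|S=s) = 1.2501
Weighted sum = 1.237 bits.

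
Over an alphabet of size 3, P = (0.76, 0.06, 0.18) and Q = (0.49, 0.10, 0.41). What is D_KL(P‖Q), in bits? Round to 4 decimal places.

0.2233 bits

D(P‖Q) = Σ p·log₂(p/q).
  0.76·log₂(0.76/0.49) = 0.48125
  0.06·log₂(0.06/0.10) = -0.04422
  0.18·log₂(0.18/0.41) = -0.21377
D(P‖Q) = 0.2233 bits.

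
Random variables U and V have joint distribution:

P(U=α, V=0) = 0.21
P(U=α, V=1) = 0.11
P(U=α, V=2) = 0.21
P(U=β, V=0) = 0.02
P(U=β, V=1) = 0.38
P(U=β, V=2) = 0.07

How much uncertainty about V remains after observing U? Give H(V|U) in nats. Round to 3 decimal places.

0.839 nats

Marginals: p(U) = (0.5300, 0.4700), p(V) = (0.2300, 0.4900, 0.2800).
H(V|U) = Σ p(U) · H(V|U=·).
  U=α: p=0.5300, H(V|U=α) = 1.0600
  U=β: p=0.4700, H(V|U=β) = 0.5898
Weighted sum = 0.839 nats.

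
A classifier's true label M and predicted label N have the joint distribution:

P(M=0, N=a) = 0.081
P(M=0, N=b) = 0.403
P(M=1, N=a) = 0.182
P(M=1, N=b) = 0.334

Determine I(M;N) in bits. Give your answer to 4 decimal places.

0.0326 bits

Marginals: p(M) = (0.4840, 0.5160), p(N) = (0.2630, 0.7370).
I(M;N) = Σ p(x,y)·log₂[p(x,y)/(p(x)p(y))].
  (0,a): 0.081·log₂(0.6363) = -0.05282
  (0,b): 0.403·log₂(1.1298) = 0.07094
  (1,a): 0.182·log₂(1.3411) = 0.07706
  (1,b): 0.334·log₂(0.8783) = -0.06254
Sum = 0.0326 bits.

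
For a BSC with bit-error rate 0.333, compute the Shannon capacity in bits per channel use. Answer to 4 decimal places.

Binary symmetric channel: C = 1 − h₂(ε) where h₂ is the binary entropy function.
h₂(0.333) = −0.333·log₂0.333 − 0.667·log₂0.667 = 0.9180.
C = 1 − 0.9180 = 0.0820 bits per channel use.

0.0820 bits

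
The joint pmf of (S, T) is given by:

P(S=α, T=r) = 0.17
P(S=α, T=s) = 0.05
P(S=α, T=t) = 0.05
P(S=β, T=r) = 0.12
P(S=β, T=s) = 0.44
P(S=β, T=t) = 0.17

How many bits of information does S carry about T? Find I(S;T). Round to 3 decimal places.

Marginals: p(S) = (0.2700, 0.7300), p(T) = (0.2900, 0.4900, 0.2200).
I(S;T) = H(S) + H(T) − H(S,T).
H(S) = 0.8415, H(T) = 1.5028, H(S,T) = 2.1896.
I(S;T) = 0.8415 + 1.5028 − 2.1896 = 0.155 bits.

0.155 bits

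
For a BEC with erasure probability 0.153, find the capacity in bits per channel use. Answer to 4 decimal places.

Binary erasure channel: capacity C = 1 − ε.
C = 1 − 0.153 = 0.8470 bits per channel use.

0.8470 bits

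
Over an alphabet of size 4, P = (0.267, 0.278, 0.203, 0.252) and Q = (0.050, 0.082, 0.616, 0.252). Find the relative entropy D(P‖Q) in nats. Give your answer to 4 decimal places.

0.5614 nats

D(P‖Q) = Σ p·ln(p/q).
  0.267·ln(0.267/0.050) = 0.44729
  0.278·ln(0.278/0.082) = 0.33941
  0.203·ln(0.203/0.616) = -0.22534
  0.252·ln(0.252/0.252) = 0.00000
D(P‖Q) = 0.5614 nats.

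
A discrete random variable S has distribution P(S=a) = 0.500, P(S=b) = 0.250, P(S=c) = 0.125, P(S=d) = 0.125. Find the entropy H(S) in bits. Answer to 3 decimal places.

H(S) = −Σ p·log₂ p.
  −(0.500)·log₂(0.500) = 0.5000
  −(0.250)·log₂(0.250) = 0.5000
  −(0.125)·log₂(0.125) = 0.3750
  −(0.125)·log₂(0.125) = 0.3750
Sum: 0.5000 + 0.5000 + 0.3750 + 0.3750 = 1.750 bits.

1.750 bits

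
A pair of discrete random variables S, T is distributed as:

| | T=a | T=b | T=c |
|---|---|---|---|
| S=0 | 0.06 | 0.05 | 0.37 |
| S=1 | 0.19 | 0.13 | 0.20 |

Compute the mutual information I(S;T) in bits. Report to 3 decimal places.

0.114 bits

Marginals: p(S) = (0.4800, 0.5200), p(T) = (0.2500, 0.1800, 0.5700).
I(S;T) = H(S) + H(T) − H(S,T).
H(S) = 0.9988, H(T) = 1.4076, H(S,T) = 2.2926.
I(S;T) = 0.9988 + 1.4076 − 2.2926 = 0.114 bits.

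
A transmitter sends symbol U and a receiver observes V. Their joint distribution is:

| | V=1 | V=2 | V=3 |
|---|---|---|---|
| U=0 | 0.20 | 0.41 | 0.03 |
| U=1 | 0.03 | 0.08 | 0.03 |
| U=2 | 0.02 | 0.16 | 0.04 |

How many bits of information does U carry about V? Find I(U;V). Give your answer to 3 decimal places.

0.066 bits

Marginals: p(U) = (0.6400, 0.1400, 0.2200), p(V) = (0.2500, 0.6500, 0.1000).
I(U;V) = Σ p(x,y)·log₂[p(x,y)/(p(x)p(y))].
  (0,1): 0.20·log₂(1.2500) = 0.0644
  (0,2): 0.41·log₂(0.9856) = -0.0086
  (0,3): 0.03·log₂(0.4688) = -0.0328
  (1,1): 0.03·log₂(0.8571) = -0.0067
  (1,2): 0.08·log₂(0.8791) = -0.0149
  (1,3): 0.03·log₂(2.1429) = 0.0330
  (2,1): 0.02·log₂(0.3636) = -0.0292
  (2,2): 0.16·log₂(1.1189) = 0.0259
  (2,3): 0.04·log₂(1.8182) = 0.0345
Sum = 0.066 bits.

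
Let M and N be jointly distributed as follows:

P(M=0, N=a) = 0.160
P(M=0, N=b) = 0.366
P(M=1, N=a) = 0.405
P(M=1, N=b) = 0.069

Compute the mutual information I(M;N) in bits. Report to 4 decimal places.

Marginals: p(M) = (0.5260, 0.4740), p(N) = (0.5650, 0.4350).
I(M;N) = Σ p(x,y)·log₂[p(x,y)/(p(x)p(y))].
  (0,a): 0.160·log₂(0.5384) = -0.14293
  (0,b): 0.366·log₂(1.5996) = 0.24804
  (1,a): 0.405·log₂(1.5123) = 0.24167
  (1,b): 0.069·log₂(0.3346) = -0.10897
Sum = 0.2378 bits.

0.2378 bits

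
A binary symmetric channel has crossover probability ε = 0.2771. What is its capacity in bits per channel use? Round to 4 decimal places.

0.1485 bits

Binary symmetric channel: C = 1 − h₂(ε) where h₂ is the binary entropy function.
h₂(0.2771) = −0.2771·log₂0.2771 − 0.7229·log₂0.7229 = 0.8515.
C = 1 − 0.8515 = 0.1485 bits per channel use.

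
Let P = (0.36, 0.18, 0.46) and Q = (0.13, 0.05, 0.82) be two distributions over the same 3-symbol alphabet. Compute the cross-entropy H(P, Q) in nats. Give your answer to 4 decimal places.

1.3650 nats

H(P,Q) = −Σ p·ln q.
  −0.36·ln(0.13) = 0.73448
  −0.18·ln(0.05) = 0.53923
  −0.46·ln(0.82) = 0.09129
H(P,Q) = 1.3650 nats.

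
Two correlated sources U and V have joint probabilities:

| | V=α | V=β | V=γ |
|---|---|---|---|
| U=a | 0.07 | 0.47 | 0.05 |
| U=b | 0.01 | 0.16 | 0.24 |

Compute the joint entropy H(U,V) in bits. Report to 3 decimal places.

H(U,V) = −Σ p(x,y)·log₂ p(x,y) over all 6 cells.
  cell (a,α): −0.07·log₂0.07 = 0.2686
  cell (a,β): −0.47·log₂0.47 = 0.5120
  cell (a,γ): −0.05·log₂0.05 = 0.2161
  cell (b,α): −0.01·log₂0.01 = 0.0664
  cell (b,β): −0.16·log₂0.16 = 0.4230
  cell (b,γ): −0.24·log₂0.24 = 0.4941
Sum = 1.980 bits.

1.980 bits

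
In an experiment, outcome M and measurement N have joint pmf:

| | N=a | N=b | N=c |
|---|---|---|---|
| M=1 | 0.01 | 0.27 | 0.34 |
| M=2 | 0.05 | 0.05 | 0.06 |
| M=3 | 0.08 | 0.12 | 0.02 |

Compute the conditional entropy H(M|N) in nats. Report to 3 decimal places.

Marginals: p(M) = (0.6200, 0.1600, 0.2200), p(N) = (0.1400, 0.4400, 0.4200).
H(M|N) = Σ p(N) · H(M|N=·).
  N=a: p=0.1400, H(M|N=a) = 0.8760
  N=b: p=0.4400, H(M|N=b) = 0.9012
  N=c: p=0.4200, H(M|N=c) = 0.5940
Weighted sum = 0.769 nats.

0.769 nats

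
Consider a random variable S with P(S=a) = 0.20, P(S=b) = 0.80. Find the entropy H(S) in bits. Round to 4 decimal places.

0.7219 bits

H(S) = −Σ p·log₂ p.
  −(0.20)·log₂(0.20) = 0.46439
  −(0.80)·log₂(0.80) = 0.25754
Sum: 0.46439 + 0.25754 = 0.7219 bits.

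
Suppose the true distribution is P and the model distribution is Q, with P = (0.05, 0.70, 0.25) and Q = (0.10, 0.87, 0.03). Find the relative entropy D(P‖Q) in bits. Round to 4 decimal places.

0.4952 bits

D(P‖Q) = Σ p·log₂(p/q).
  0.05·log₂(0.05/0.10) = -0.05000
  0.70·log₂(0.70/0.87) = -0.21956
  0.25·log₂(0.25/0.03) = 0.76472
D(P‖Q) = 0.4952 bits.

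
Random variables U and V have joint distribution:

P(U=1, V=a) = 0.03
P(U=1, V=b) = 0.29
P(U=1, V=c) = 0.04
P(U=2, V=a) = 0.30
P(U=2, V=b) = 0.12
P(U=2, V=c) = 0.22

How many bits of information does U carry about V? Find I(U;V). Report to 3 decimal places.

0.279 bits

Marginals: p(U) = (0.3600, 0.6400), p(V) = (0.3300, 0.4100, 0.2600).
I(U;V) = Σ p(x,y)·log₂[p(x,y)/(p(x)p(y))].
  (1,a): 0.03·log₂(0.2525) = -0.0596
  (1,b): 0.29·log₂(1.9648) = 0.2826
  (1,c): 0.04·log₂(0.4274) = -0.0491
  (2,a): 0.30·log₂(1.4205) = 0.1519
  (2,b): 0.12·log₂(0.4573) = -0.1354
  (2,c): 0.22·log₂(1.3221) = 0.0886
Sum = 0.279 bits.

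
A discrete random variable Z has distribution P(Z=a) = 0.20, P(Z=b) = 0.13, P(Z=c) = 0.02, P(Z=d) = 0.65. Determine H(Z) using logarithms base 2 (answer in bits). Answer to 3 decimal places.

H(Z) = −Σ p·log₂ p.
  −(0.20)·log₂(0.20) = 0.4644
  −(0.13)·log₂(0.13) = 0.3826
  −(0.02)·log₂(0.02) = 0.1129
  −(0.65)·log₂(0.65) = 0.4040
Sum: 0.4644 + 0.3826 + 0.1129 + 0.4040 = 1.364 bits.

1.364 bits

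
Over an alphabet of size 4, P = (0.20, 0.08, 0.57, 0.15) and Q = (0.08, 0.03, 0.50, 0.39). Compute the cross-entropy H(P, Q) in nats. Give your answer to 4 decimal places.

H(P,Q) = −Σ p·ln q.
  −0.20·ln(0.08) = 0.50515
  −0.08·ln(0.03) = 0.28052
  −0.57·ln(0.50) = 0.39509
  −0.15·ln(0.39) = 0.14124
H(P,Q) = 1.3220 nats.

1.3220 nats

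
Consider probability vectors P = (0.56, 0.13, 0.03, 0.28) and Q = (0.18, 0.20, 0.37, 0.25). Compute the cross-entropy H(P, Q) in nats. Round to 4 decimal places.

H(P,Q) = −Σ p·ln q.
  −0.56·ln(0.18) = 0.96029
  −0.13·ln(0.20) = 0.20923
  −0.03·ln(0.37) = 0.02983
  −0.28·ln(0.25) = 0.38816
H(P,Q) = 1.5875 nats.

1.5875 nats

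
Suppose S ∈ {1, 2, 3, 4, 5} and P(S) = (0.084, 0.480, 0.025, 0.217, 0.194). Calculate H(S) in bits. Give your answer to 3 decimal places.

1.879 bits

H(S) = −Σ p·log₂ p.
  −(0.084)·log₂(0.084) = 0.3002
  −(0.480)·log₂(0.480) = 0.5083
  −(0.025)·log₂(0.025) = 0.1330
  −(0.217)·log₂(0.217) = 0.4783
  −(0.194)·log₂(0.194) = 0.4590
Sum: 0.3002 + 0.5083 + 0.1330 + 0.4783 + 0.4590 = 1.879 bits.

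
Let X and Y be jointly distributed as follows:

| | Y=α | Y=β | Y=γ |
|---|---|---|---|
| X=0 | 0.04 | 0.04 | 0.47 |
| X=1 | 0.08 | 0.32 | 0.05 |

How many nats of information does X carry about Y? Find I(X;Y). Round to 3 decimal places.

Marginals: p(X) = (0.5500, 0.4500), p(Y) = (0.1200, 0.3600, 0.5200).
I(X;Y) = H(X) + H(Y) − H(X,Y).
H(X) = 0.6881, H(Y) = 0.9623, H(X,Y) = 1.3288.
I(X;Y) = 0.6881 + 0.9623 − 1.3288 = 0.322 nats.

0.322 nats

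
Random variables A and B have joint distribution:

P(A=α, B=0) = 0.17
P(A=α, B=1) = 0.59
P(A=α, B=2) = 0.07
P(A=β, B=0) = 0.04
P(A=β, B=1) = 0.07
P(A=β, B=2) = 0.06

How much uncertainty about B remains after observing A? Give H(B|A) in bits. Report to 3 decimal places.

1.192 bits

Chain rule: H(B|A) = H(A,B) − H(A).
Marginals: p(A) = (0.8300, 0.1700), p(B) = (0.2100, 0.6600, 0.1300).
H(A,B) = 1.8501 bits; H(A) = 0.6577 bits.
H(B|A) = 1.8501 − 0.6577 = 1.192 bits.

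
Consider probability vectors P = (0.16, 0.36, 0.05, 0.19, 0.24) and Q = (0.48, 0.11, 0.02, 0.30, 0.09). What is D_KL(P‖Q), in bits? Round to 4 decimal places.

0.6427 bits

D(P‖Q) = Σ p·log₂(p/q).
  0.16·log₂(0.16/0.48) = -0.25359
  0.36·log₂(0.36/0.11) = 0.61578
  0.05·log₂(0.05/0.02) = 0.06610
  0.19·log₂(0.19/0.30) = -0.12520
  0.24·log₂(0.24/0.09) = 0.33961
D(P‖Q) = 0.6427 bits.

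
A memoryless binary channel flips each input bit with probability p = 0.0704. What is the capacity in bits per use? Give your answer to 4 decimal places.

Binary symmetric channel: C = 1 − h₂(ε) where h₂ is the binary entropy function.
h₂(0.0704) = −0.0704·log₂0.0704 − 0.9296·log₂0.9296 = 0.3674.
C = 1 − 0.3674 = 0.6326 bits per channel use.

0.6326 bits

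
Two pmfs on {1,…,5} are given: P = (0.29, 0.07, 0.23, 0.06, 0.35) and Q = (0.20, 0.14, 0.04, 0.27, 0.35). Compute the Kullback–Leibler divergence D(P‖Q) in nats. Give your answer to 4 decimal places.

0.3713 nats

D(P‖Q) = Σ p·ln(p/q).
  0.29·ln(0.29/0.20) = 0.10775
  0.07·ln(0.07/0.14) = -0.04852
  0.23·ln(0.23/0.04) = 0.40232
  0.06·ln(0.06/0.27) = -0.09024
  0.35·ln(0.35/0.35) = 0.00000
D(P‖Q) = 0.3713 nats.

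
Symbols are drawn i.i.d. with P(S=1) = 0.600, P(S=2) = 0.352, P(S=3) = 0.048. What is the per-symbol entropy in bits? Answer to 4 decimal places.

1.1827 bits

H(S) = −Σ p·log₂ p.
  −(0.600)·log₂(0.600) = 0.44218
  −(0.352)·log₂(0.352) = 0.53024
  −(0.048)·log₂(0.048) = 0.21028
Sum: 0.44218 + 0.53024 + 0.21028 = 1.1827 bits.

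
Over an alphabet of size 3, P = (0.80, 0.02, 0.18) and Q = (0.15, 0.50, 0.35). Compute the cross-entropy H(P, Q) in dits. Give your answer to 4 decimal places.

H(P,Q) = −Σ p·log₁₀ q.
  −0.80·log₁₀(0.15) = 0.65913
  −0.02·log₁₀(0.50) = 0.00602
  −0.18·log₁₀(0.35) = 0.08207
H(P,Q) = 0.7472 dits.

0.7472 dits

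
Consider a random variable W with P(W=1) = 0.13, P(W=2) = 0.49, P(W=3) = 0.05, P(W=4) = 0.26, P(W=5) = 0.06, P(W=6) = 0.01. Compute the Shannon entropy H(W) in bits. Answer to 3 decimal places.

1.918 bits

H(W) = −Σ p·log₂ p.
  −(0.13)·log₂(0.13) = 0.3826
  −(0.49)·log₂(0.49) = 0.5043
  −(0.05)·log₂(0.05) = 0.2161
  −(0.26)·log₂(0.26) = 0.5053
  −(0.06)·log₂(0.06) = 0.2435
  −(0.01)·log₂(0.01) = 0.0664
Sum: 0.3826 + 0.5043 + 0.2161 + 0.5053 + 0.2435 + 0.0664 = 1.918 bits.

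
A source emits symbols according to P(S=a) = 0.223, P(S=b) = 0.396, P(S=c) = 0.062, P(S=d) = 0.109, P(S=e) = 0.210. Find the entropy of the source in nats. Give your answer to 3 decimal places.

H(S) = −Σ p·ln p.
  −(0.223)·ln(0.223) = 0.3346
  −(0.396)·ln(0.396) = 0.3668
  −(0.062)·ln(0.062) = 0.1724
  −(0.109)·ln(0.109) = 0.2416
  −(0.210)·ln(0.210) = 0.3277
Sum: 0.3346 + 0.3668 + 0.1724 + 0.2416 + 0.3277 = 1.443 nats.

1.443 nats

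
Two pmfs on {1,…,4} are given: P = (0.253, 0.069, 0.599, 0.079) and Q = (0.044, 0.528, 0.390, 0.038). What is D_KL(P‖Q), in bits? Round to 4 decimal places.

0.8901 bits

D(P‖Q) = Σ p·log₂(p/q).
  0.253·log₂(0.253/0.044) = 0.63846
  0.069·log₂(0.069/0.528) = -0.20258
  0.599·log₂(0.599/0.390) = 0.37083
  0.079·log₂(0.079/0.038) = 0.08341
D(P‖Q) = 0.8901 bits.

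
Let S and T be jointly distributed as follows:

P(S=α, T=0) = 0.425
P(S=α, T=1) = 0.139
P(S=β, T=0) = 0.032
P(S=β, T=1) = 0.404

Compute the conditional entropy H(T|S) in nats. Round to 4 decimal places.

0.4293 nats

Marginals: p(S) = (0.5640, 0.4360), p(T) = (0.4570, 0.5430).
H(T|S) = Σ p(S) · H(T|S=·).
  S=α: p=0.5640, H(T|S=α) = 0.5584
  S=β: p=0.4360, H(T|S=β) = 0.2623
Weighted sum = 0.4293 nats.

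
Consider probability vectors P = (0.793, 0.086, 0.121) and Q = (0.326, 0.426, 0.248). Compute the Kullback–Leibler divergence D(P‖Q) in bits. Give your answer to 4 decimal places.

0.6932 bits

D(P‖Q) = Σ p·log₂(p/q).
  0.793·log₂(0.793/0.326) = 1.01698
  0.086·log₂(0.086/0.426) = -0.19853
  0.121·log₂(0.121/0.248) = -0.12528
D(P‖Q) = 0.6932 bits.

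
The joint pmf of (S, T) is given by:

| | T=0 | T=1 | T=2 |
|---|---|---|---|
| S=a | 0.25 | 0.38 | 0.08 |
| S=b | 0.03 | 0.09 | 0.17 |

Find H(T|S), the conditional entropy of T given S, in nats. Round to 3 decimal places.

Marginals: p(S) = (0.7100, 0.2900), p(T) = (0.2800, 0.4700, 0.2500).
H(T|S) = Σ p(S) · H(T|S=·).
  S=a: p=0.7100, H(T|S=a) = 0.9481
  S=b: p=0.2900, H(T|S=b) = 0.9109
Weighted sum = 0.937 nats.

0.937 nats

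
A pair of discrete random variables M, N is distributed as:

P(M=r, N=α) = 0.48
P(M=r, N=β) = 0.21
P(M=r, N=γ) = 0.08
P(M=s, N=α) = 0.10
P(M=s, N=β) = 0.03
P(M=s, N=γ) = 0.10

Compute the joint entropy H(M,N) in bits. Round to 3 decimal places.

2.089 bits

H(M,N) = −Σ p(x,y)·log₂ p(x,y) over all 6 cells.
  cell (r,α): −0.48·log₂0.48 = 0.5083
  cell (r,β): −0.21·log₂0.21 = 0.4728
  cell (r,γ): −0.08·log₂0.08 = 0.2915
  cell (s,α): −0.10·log₂0.10 = 0.3322
  cell (s,β): −0.03·log₂0.03 = 0.1518
  cell (s,γ): −0.10·log₂0.10 = 0.3322
Sum = 2.089 bits.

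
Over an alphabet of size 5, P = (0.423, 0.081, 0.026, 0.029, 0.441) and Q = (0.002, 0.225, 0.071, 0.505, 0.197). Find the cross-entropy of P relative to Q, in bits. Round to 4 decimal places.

5.1282 bits

H(P,Q) = −Σ p·log₂ q.
  −0.423·log₂(0.002) = 3.79253
  −0.081·log₂(0.225) = 0.17431
  −0.026·log₂(0.071) = 0.09922
  −0.029·log₂(0.505) = 0.02858
  −0.441·log₂(0.197) = 1.03359
H(P,Q) = 5.1282 bits.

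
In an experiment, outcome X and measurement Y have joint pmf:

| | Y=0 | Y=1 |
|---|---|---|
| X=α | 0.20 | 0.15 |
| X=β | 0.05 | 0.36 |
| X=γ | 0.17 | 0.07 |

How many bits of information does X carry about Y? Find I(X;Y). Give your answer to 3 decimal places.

0.208 bits

Marginals: p(X) = (0.3500, 0.4100, 0.2400), p(Y) = (0.4200, 0.5800).
I(X;Y) = Σ p(x,y)·log₂[p(x,y)/(p(x)p(y))].
  (α,0): 0.20·log₂(1.3605) = 0.0888
  (α,1): 0.15·log₂(0.7389) = -0.0655
  (β,0): 0.05·log₂(0.2904) = -0.0892
  (β,1): 0.36·log₂(1.5139) = 0.2154
  (γ,0): 0.17·log₂(1.6865) = 0.1282
  (γ,1): 0.07·log₂(0.5029) = -0.0694
Sum = 0.208 bits.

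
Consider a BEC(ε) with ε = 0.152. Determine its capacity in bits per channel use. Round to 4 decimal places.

Binary erasure channel: capacity C = 1 − ε.
C = 1 − 0.152 = 0.8480 bits per channel use.

0.8480 bits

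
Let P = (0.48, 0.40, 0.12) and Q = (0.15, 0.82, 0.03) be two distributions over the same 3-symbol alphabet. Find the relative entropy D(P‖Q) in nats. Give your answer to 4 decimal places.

0.4375 nats

D(P‖Q) = Σ p·ln(p/q).
  0.48·ln(0.48/0.15) = 0.55831
  0.40·ln(0.40/0.82) = -0.28714
  0.12·ln(0.12/0.03) = 0.16636
D(P‖Q) = 0.4375 nats.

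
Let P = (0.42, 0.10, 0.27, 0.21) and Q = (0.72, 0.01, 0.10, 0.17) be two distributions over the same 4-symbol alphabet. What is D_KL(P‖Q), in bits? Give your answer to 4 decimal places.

0.4565 bits

D(P‖Q) = Σ p·log₂(p/q).
  0.42·log₂(0.42/0.72) = -0.32660
  0.10·log₂(0.10/0.01) = 0.33219
  0.27·log₂(0.27/0.10) = 0.38690
  0.21·log₂(0.21/0.17) = 0.06402
D(P‖Q) = 0.4565 bits.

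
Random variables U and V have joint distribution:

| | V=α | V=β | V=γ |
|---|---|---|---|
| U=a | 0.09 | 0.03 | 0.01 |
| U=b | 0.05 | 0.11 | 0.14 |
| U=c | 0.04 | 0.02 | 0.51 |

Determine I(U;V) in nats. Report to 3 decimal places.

Marginals: p(U) = (0.1300, 0.3000, 0.5700), p(V) = (0.1800, 0.1600, 0.6600).
I(U;V) = H(U) + H(V) − H(U,V).
H(U) = 0.9468, H(V) = 0.8761, H(U,V) = 1.5862.
I(U;V) = 0.9468 + 0.8761 − 1.5862 = 0.237 nats.

0.237 nats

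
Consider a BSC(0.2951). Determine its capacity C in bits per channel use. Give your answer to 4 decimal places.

0.1248 bits

Binary symmetric channel: C = 1 − h₂(ε) where h₂ is the binary entropy function.
h₂(0.2951) = −0.2951·log₂0.2951 − 0.7049·log₂0.7049 = 0.8752.
C = 1 − 0.8752 = 0.1248 bits per channel use.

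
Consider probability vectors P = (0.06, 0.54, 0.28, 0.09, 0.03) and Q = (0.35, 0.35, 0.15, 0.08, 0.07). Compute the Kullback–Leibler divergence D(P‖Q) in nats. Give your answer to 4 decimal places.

D(P‖Q) = Σ p·ln(p/q).
  0.06·ln(0.06/0.35) = -0.10582
  0.54·ln(0.54/0.35) = 0.23416
  0.28·ln(0.28/0.15) = 0.17476
  0.09·ln(0.09/0.08) = 0.01060
  0.03·ln(0.03/0.07) = -0.02542
D(P‖Q) = 0.2883 nats.

0.2883 nats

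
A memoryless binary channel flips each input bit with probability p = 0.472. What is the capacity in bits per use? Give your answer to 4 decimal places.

Binary symmetric channel: C = 1 − h₂(ε) where h₂ is the binary entropy function.
h₂(0.472) = −0.472·log₂0.472 − 0.528·log₂0.528 = 0.9977.
C = 1 − 0.9977 = 0.0023 bits per channel use.

0.0023 bits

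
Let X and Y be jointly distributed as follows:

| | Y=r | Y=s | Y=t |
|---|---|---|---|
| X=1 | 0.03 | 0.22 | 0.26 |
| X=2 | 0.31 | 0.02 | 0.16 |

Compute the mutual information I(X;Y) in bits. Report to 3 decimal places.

0.351 bits

Marginals: p(X) = (0.5100, 0.4900), p(Y) = (0.3400, 0.2400, 0.4200).
I(X;Y) = Σ p(x,y)·log₂[p(x,y)/(p(x)p(y))].
  (1,r): 0.03·log₂(0.1730) = -0.0759
  (1,s): 0.22·log₂(1.7974) = 0.1861
  (1,t): 0.26·log₂(1.2138) = 0.0727
  (2,r): 0.31·log₂(1.8607) = 0.2777
  (2,s): 0.02·log₂(0.1701) = -0.0511
  (2,t): 0.16·log₂(0.7775) = -0.0581
Sum = 0.351 bits.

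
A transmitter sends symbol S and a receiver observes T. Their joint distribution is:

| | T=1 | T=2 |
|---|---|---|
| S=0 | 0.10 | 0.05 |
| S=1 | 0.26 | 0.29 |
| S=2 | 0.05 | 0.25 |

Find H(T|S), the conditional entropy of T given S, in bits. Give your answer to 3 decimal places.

0.882 bits

Chain rule: H(T|S) = H(S,T) − H(S).
Marginals: p(S) = (0.1500, 0.5500, 0.3000), p(T) = (0.4100, 0.5900).
H(S,T) = 2.2876 bits; H(S) = 1.4060 bits.
H(T|S) = 2.2876 − 1.4060 = 0.882 bits.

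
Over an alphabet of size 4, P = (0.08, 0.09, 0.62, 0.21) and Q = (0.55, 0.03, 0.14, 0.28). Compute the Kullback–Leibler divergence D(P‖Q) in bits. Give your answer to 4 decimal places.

D(P‖Q) = Σ p·log₂(p/q).
  0.08·log₂(0.08/0.55) = -0.22251
  0.09·log₂(0.09/0.03) = 0.14265
  0.62·log₂(0.62/0.14) = 1.33104
  0.21·log₂(0.21/0.28) = -0.08716
D(P‖Q) = 1.1640 bits.

1.1640 bits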